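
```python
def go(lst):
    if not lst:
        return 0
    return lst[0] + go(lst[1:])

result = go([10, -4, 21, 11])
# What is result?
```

10 + (-4) + 21 + 11 + 0 = 38

Answer: 38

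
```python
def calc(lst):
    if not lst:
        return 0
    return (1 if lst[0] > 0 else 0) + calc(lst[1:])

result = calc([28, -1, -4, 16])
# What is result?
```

Count of positive elements in [28, -1, -4, 16] = 2

Answer: 2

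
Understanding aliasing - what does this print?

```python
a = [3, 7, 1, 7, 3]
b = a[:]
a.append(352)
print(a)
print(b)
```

Key concept: slice [:] creates copy.
Step by step:
`a = [3, 7, 1, 7, 3]` → a = [3, 7, 1, 7, 3]
`b = a[:]` → b = [3, 7, 1, 7, 3]
`a.append(352)` → a = [3, 7, 1, 7, 3, 352]
`print(a)` → prints [3, 7, 1, 7, 3, 352]
`print(b)` → prints [3, 7, 1, 7, 3]

Answer:
[3, 7, 1, 7, 3, 352]
[3, 7, 1, 7, 3]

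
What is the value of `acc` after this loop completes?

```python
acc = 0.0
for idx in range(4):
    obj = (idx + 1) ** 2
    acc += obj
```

Sum of squared losses 1² + 2² + ... + 4²
`acc` takes the values: 0.0 → 1.0 → 5.0 → 14.0 → 30.0

Answer: 30.0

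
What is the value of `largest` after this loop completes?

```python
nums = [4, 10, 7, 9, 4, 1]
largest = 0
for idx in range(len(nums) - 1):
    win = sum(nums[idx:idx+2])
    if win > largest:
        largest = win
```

Max sum of 2-element window in [4, 10, 7, 9, 4, 1]
`largest` takes the values: 0 → 14 → 17

Answer: 17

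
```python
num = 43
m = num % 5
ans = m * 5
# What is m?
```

Trace:
`num = 43` → num = 43
`m = num % 5` → m = 3
`ans = m * 5` → ans = 15
So m = 3

Answer: 3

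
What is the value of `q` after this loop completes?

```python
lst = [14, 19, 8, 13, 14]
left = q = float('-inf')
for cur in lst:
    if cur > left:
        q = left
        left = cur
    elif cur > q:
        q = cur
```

Second largest (with repeats) in [14, 19, 8, 13, 14]
`q` takes the values: -inf → 14

Answer: 14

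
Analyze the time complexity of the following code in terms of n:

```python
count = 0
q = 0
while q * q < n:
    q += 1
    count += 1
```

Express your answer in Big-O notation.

Each loop level contributes: √n. Multiplying the contributions gives O(√n).

Answer: O(√n)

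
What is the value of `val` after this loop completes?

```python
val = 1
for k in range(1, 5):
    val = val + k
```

Start at 1, add 1 through 4
`val` takes the values: 1 → 2 → 4 → 7 → 11

Answer: 11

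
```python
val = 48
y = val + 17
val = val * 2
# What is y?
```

Trace:
`val = 48` → val = 48
`y = val + 17` → y = 65
`val = val * 2` → val = 96
So y = 65

Answer: 65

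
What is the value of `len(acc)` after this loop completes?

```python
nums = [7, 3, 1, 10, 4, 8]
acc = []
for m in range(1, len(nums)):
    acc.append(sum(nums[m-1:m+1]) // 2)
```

Number of 2-element averages
`acc` takes the values: [] → [5] → [5, 2] → [5, 2, 5] → [5, 2, 5, 7] → [5, 2, 5, 7, 6]
So `len(acc)` = 5

Answer: 5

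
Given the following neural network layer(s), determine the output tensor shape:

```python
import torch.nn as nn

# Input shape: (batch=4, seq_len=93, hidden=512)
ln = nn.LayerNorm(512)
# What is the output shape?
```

Input: (4, 93, 512) -> Output: (4, 93, 512)

Answer: (4, 93, 512)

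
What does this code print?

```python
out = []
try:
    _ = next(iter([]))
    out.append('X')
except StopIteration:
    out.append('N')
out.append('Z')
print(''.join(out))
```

Execution trace: 'N' (except StopIteration) → 'Z' (after the try/except). Output: NZ

Answer: NZ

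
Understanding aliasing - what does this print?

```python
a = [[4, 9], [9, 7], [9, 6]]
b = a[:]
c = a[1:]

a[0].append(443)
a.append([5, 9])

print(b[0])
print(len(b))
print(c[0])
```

Key concept: slice with nested mutation.
Step by step:
`a = [[4, 9], [9, 7], [9, 6]]` → a = [[4, 9], [9, 7], [9, 6]]
`b = a[:]` → b = [[4, 9], [9, 7], [9, 6]]
`c = a[1:]` → c = [[9, 7], [9, 6]]
`a[0].append(443)` → a = [[4, 9, 443], [9, 7], [9, 6]]; b = [[4, 9, 443], [9, 7], [9, 6]]
`a.append([5, 9])` → a = [[4, 9, 443], [9, 7], [9, 6], [5, 9]]
`print(b[0])` → prints [4, 9, 443]
`print(len(b))` → prints 3
`print(c[0])` → prints [9, 7]

Answer:
[4, 9, 443]
3
[9, 7]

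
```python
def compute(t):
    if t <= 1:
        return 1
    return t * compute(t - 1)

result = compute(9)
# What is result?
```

compute(9) = 9 * 8 * 7 * 6 * 5 * 4 * 3 * 2 * 1 = 362880

Answer: 362880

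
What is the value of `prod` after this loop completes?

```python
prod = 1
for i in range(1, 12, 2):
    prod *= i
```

Product of 1, 3, 5, ... up to 11
`prod` takes the values: 1 → 3 → 15 → 105 → 945 → 10395

Answer: 10395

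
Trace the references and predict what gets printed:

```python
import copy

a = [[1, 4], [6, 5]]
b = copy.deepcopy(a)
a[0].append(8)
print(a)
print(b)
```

Key concept: deep copy is fully independent.
Step by step:
`a = [[1, 4], [6, 5]]` → a = [[1, 4], [6, 5]]
`b = copy.deepcopy(a)` → b = [[1, 4], [6, 5]]
`a[0].append(8)` → a = [[1, 4, 8], [6, 5]]
`print(a)` → prints [[1, 4, 8], [6, 5]]
`print(b)` → prints [[1, 4], [6, 5]]

Answer:
[[1, 4, 8], [6, 5]]
[[1, 4], [6, 5]]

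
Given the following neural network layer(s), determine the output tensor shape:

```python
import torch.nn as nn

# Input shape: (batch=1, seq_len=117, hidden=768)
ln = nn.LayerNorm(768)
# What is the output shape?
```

Input: (1, 117, 768) -> Output: (1, 117, 768)

Answer: (1, 117, 768)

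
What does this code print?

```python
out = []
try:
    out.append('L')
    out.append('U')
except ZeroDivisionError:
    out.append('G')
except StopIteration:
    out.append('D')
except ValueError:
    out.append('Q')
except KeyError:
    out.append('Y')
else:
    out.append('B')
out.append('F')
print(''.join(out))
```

Execution trace: 'L' (try body) → 'U' (try body, no exception) → 'B' (else) → 'F' (after the try/except). Output: LUBF

Answer: LUBF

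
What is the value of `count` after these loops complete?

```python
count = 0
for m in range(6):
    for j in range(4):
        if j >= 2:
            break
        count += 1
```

Inner breaks at 2, outer runs 6 times
`count` takes the values: 0 → 1 → 2 → 3 → 4 → 5 → 6 → 7 → 8 → 9 → 10 → 11 → 12

Answer: 12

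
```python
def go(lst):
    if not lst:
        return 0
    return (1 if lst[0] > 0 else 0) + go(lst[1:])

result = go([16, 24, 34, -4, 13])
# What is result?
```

Count of positive elements in [16, 24, 34, -4, 13] = 4

Answer: 4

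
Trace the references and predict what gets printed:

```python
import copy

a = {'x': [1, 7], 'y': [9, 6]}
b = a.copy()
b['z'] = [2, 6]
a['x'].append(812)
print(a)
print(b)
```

Key concept: shallow copy of dict with mutable values.
Step by step:
`a = {'x': [1, 7], 'y': [9, 6]}` → a = {'x': [1, 7], 'y': [9, 6]}
`b = a.copy()` → b = {'x': [1, 7], 'y': [9, 6]}
`b['z'] = [2, 6]` → b = {'x': [1, 7], 'y': [9, 6], 'z': [2, 6]}
`a['x'].append(812)` → a = {'x': [1, 7, 812], 'y': [9, 6]}; b = {'x': [1, 7, 812], 'y': [9, 6], 'z': [2, 6]}
`print(a)` → prints {'x': [1, 7, 812], 'y': [9, 6]}
`print(b)` → prints {'x': [1, 7, 812], 'y': [9, 6], 'z': [2, 6]}

Answer:
{'x': [1, 7, 812], 'y': [9, 6]}
{'x': [1, 7, 812], 'y': [9, 6], 'z': [2, 6]}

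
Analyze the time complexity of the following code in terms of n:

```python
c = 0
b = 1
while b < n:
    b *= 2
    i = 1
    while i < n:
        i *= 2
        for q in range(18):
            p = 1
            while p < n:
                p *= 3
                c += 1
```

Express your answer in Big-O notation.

Each loop level contributes: log n × log n × 1 × log n. Multiplying the contributions gives O(log^3 n).

Answer: O(log^3 n)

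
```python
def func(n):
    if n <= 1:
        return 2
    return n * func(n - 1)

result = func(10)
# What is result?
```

func(10) = 10 * 9 * 8 * 7 * 6 * 5 * 4 * 3 * 2 * 2 = 7257600

Answer: 7257600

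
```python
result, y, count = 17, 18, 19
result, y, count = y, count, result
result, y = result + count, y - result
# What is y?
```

Trace:
`result, y, count = 17, 18, 19` → result = 17; y = 18; count = 19
`result, y, count = y, count, result` → result = 18; y = 19; count = 17
`result, y = result + count, y - result` → result = 35; y = 1
So y = 1

Answer: 1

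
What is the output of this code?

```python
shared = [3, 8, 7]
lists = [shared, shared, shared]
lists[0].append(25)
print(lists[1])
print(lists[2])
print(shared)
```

Key concept: list of same reference.
Step by step:
`shared = [3, 8, 7]` → shared = [3, 8, 7]
`lists = [shared, shared, shared]` → lists = [[3, 8, 7], [3, 8, 7], [3, 8, 7]]
`lists[0].append(25)` → shared = [3, 8, 7, 25]; lists = [[3, 8, 7, 25], [3, 8, 7, 25], [3, 8, 7, 25]]
`print(lists[1])` → prints [3, 8, 7, 25]
`print(lists[2])` → prints [3, 8, 7, 25]
`print(shared)` → prints [3, 8, 7, 25]

Answer:
[3, 8, 7, 25]
[3, 8, 7, 25]
[3, 8, 7, 25]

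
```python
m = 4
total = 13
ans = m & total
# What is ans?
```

Trace:
`m = 4` → m = 4
`total = 13` → total = 13
`ans = m & total` → ans = 4
So ans = 4

Answer: 4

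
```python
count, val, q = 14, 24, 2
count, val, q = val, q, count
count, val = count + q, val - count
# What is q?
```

Trace:
`count, val, q = 14, 24, 2` → count = 14; val = 24; q = 2
`count, val, q = val, q, count` → count = 24; val = 2; q = 14
`count, val = count + q, val - count` → count = 38; val = -22
So q = 14

Answer: 14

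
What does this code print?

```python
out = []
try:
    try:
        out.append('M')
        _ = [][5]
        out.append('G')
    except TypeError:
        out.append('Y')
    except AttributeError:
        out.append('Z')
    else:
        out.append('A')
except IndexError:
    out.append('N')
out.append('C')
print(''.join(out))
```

Execution trace: 'M' (try body) → 'N' (outer except IndexError) → 'C' (after the try/except). Output: MNC

Answer: MNC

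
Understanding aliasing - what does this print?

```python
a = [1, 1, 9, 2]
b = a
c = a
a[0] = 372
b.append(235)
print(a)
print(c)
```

Key concept: multiple aliases.
Step by step:
`a = [1, 1, 9, 2]` → a = [1, 1, 9, 2]
`b = a` → b = [1, 1, 9, 2] (same object as a)
`c = a` → c = [1, 1, 9, 2] (same object as a, b)
`a[0] = 372` → a = [372, 1, 9, 2] (same object as b, c); b = [372, 1, 9, 2] (same object as a, c); c = [372, 1, 9, 2] (same object as a, b)
`b.append(235)` → a = [372, 1, 9, 2, 235] (same object as b, c); b = [372, 1, 9, 2, 235] (same object as a, c); c = [372, 1, 9, 2, 235] (same object as a, b)
`print(a)` → prints [372, 1, 9, 2, 235]
`print(c)` → prints [372, 1, 9, 2, 235]

Answer:
[372, 1, 9, 2, 235]
[372, 1, 9, 2, 235]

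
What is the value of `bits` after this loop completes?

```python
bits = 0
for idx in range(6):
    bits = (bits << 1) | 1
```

Build 6 consecutive 1-bits: 0b111111
`bits` takes the values: 0 → 1 → 3 → 7 → 15 → 31 → 63

Answer: 63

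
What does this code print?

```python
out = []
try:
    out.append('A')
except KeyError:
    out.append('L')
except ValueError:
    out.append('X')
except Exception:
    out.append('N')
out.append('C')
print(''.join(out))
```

Execution trace: 'A' (try body, no exception) → 'C' (after the try/except). Output: AC

Answer: AC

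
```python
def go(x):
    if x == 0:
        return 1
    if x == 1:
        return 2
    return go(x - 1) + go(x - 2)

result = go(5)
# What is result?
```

Build up from base cases: go(0)=1, go(1)=2, go(2)=3, go(3)=5, go(4)=8, go(5)=13

Answer: 13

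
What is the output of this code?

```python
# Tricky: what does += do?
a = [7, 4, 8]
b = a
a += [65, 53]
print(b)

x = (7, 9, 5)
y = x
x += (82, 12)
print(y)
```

Key concept: += behavior differs for mutable vs immutable.
Step by step:
`a = [7, 4, 8]` → a = [7, 4, 8]
`b = a` → b = [7, 4, 8] (same object as a)
`a += [65, 53]` → a = [7, 4, 8, 65, 53] (same object as b); b = [7, 4, 8, 65, 53] (same object as a)
`print(b)` → prints [7, 4, 8, 65, 53]
`x = (7, 9, 5)` → x = (7, 9, 5)
`y = x` → y = (7, 9, 5)
`x += (82, 12)` → x = (7, 9, 5, 82, 12)
`print(y)` → prints (7, 9, 5)

Answer:
[7, 4, 8, 65, 53]
(7, 9, 5)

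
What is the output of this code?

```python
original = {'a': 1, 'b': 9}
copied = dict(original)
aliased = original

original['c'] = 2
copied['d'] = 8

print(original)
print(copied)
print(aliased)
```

Key concept: dict() creates copy, assignment creates alias.
Step by step:
`original = {'a': 1, 'b': 9}` → original = {'a': 1, 'b': 9}
`copied = dict(original)` → copied = {'a': 1, 'b': 9}
`aliased = original` → aliased = {'a': 1, 'b': 9} (same object as original)
`original['c'] = 2` → original = {'a': 1, 'b': 9, 'c': 2} (same object as aliased); aliased = {'a': 1, 'b': 9, 'c': 2} (same object as original)
`copied['d'] = 8` → copied = {'a': 1, 'b': 9, 'd': 8}
`print(original)` → prints {'a': 1, 'b': 9, 'c': 2}
`print(copied)` → prints {'a': 1, 'b': 9, 'd': 8}
`print(aliased)` → prints {'a': 1, 'b': 9, 'c': 2}

Answer:
{'a': 1, 'b': 9, 'c': 2}
{'a': 1, 'b': 9, 'd': 8}
{'a': 1, 'b': 9, 'c': 2}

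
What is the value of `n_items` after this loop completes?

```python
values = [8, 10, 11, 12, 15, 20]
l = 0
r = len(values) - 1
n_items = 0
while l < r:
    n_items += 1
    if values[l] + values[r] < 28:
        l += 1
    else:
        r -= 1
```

Steps to find pair summing to 28
`n_items` takes the values: 0 → 1 → 2 → 3 → 4 → 5

Answer: 5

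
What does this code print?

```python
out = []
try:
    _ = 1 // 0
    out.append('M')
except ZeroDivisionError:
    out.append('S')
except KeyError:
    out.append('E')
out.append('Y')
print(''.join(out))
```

Execution trace: 'S' (except ZeroDivisionError) → 'Y' (after the try/except). Output: SY

Answer: SY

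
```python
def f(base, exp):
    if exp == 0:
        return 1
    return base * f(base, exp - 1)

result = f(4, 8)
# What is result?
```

f(4, 8) = 4 * 4 * 4 * 4 * 4 * 4 * 4 * 4 = 65536

Answer: 65536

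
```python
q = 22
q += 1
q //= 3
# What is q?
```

Trace:
`q = 22` → q = 22
`q += 1` → q = 23
`q //= 3` → q = 7
So q = 7

Answer: 7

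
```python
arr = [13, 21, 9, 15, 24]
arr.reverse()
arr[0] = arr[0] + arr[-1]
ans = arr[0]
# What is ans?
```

Trace:
`arr = [13, 21, 9, 15, 24]` → arr = [13, 21, 9, 15, 24]
`arr.reverse()` → arr = [24, 15, 9, 21, 13]
`arr[0] = arr[0] + arr[-1]` → arr = [37, 15, 9, 21, 13]
`ans = arr[0]` → ans = 37
So ans = 37

Answer: 37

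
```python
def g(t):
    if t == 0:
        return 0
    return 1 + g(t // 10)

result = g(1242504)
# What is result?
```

Count of digits of 1242504: 7

Answer: 7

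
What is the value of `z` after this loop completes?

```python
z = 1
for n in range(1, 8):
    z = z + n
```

Start at 1, add 1 through 7
`z` takes the values: 1 → 2 → 4 → 7 → 11 → 16 → 22 → 29

Answer: 29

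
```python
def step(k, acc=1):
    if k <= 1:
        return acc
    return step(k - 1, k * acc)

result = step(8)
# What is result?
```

Accumulator trace (n, acc): (8, 1) -> (7, 8) -> (6, 56) -> (5, 336) -> (4, 1680) -> (3, 6720) -> (2, 20160) -> (1, 40320) -> return 40320

Answer: 40320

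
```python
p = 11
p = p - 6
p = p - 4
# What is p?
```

Trace:
`p = 11` → p = 11
`p = p - 6` → p = 5
`p = p - 4` → p = 1
So p = 1

Answer: 1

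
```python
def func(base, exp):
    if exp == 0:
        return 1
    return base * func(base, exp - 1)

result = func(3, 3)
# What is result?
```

func(3, 3) = 3 * 3 * 3 = 27

Answer: 27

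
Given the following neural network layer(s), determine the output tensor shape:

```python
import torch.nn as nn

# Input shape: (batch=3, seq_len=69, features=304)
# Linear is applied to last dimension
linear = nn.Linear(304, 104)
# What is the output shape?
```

Input: (3, 69, 304) -> Output: (3, 69, 104)

Answer: (3, 69, 104)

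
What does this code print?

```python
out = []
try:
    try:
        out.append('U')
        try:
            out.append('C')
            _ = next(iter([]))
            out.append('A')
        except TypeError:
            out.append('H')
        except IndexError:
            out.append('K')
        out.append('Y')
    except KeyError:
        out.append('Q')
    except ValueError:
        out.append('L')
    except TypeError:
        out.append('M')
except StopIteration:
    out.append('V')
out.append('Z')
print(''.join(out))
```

Execution trace: 'U' (try body) → 'C' (inner try body) → 'V' (outer except StopIteration) → 'Z' (after the try/except). Output: UCVZ

Answer: UCVZ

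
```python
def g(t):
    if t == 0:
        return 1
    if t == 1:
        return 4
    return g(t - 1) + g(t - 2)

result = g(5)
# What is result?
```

Build up from base cases: g(0)=1, g(1)=4, g(2)=5, g(3)=9, g(4)=14, g(5)=23

Answer: 23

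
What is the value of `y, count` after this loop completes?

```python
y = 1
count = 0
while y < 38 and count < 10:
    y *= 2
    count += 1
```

Double until >= 38 or 10 iterations
`y, count` takes the values: (1, 0) → (2, 0) → (2, 1) → (4, 1) → (4, 2) → (8, 2) → (8, 3) → (16, 3) → (16, 4) → (32, 4) → (32, 5) → (64, 5) → (64, 6)

Answer: 64, 6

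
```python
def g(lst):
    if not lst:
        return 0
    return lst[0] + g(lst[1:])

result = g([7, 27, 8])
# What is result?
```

7 + 27 + 8 + 0 = 42

Answer: 42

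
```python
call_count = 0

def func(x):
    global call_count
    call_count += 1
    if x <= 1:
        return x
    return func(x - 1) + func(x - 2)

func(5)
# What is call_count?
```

Calls(x) = 1 + Calls(x-1) + Calls(x-2); Calls(0)=Calls(1)=1. For x=5 this gives 15.

Answer: 15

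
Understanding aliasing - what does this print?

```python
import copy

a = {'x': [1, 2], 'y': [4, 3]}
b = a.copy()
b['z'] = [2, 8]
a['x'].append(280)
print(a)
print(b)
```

Key concept: shallow copy of dict with mutable values.
Step by step:
`a = {'x': [1, 2], 'y': [4, 3]}` → a = {'x': [1, 2], 'y': [4, 3]}
`b = a.copy()` → b = {'x': [1, 2], 'y': [4, 3]}
`b['z'] = [2, 8]` → b = {'x': [1, 2], 'y': [4, 3], 'z': [2, 8]}
`a['x'].append(280)` → a = {'x': [1, 2, 280], 'y': [4, 3]}; b = {'x': [1, 2, 280], 'y': [4, 3], 'z': [2, 8]}
`print(a)` → prints {'x': [1, 2, 280], 'y': [4, 3]}
`print(b)` → prints {'x': [1, 2, 280], 'y': [4, 3], 'z': [2, 8]}

Answer:
{'x': [1, 2, 280], 'y': [4, 3]}
{'x': [1, 2, 280], 'y': [4, 3], 'z': [2, 8]}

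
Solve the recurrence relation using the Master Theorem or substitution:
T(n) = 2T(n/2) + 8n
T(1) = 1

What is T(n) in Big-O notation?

By Master Theorem: a=2, b=2, f(n)=8n. Since log_2(2) = 1 and f(n) = Θ(n^1), Case 2 applies. T(n) = O(n log n).

Answer: O(n log n)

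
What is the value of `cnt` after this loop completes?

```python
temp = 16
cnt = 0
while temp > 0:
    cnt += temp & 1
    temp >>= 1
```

Count set bits in 16 (binary: 0b10000)
`cnt` takes the values: 0 → 1

Answer: 1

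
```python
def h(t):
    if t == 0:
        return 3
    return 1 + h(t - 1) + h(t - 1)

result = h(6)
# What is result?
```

h(t) = 1 + 2·h(t-1), h(0)=3. Closed form: (3+1)·2^6 - 1 = 255.

Answer: 255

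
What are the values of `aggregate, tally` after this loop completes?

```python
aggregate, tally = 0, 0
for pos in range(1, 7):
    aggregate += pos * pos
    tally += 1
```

Sum of squares and count
`aggregate, tally` takes the values: (0, 0) → (1, 0) → (1, 1) → (5, 1) → (5, 2) → (14, 2) → (14, 3) → (30, 3) → (30, 4) → (55, 4) → (55, 5) → (91, 5) → (91, 6)

Answer: 91, 6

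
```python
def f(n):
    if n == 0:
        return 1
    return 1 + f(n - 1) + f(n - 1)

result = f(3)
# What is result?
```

f(n) = 1 + 2·f(n-1), f(0)=1. Closed form: (1+1)·2^3 - 1 = 15.

Answer: 15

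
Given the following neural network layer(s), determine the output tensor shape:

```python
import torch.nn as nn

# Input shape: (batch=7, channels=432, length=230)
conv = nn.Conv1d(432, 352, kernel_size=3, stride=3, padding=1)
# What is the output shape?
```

Input: (7, 432, 230) -> Output: (7, 352, 77)

Answer: (7, 352, 77)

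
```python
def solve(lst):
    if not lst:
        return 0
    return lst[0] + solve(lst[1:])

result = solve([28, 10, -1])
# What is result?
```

28 + 10 + (-1) + 0 = 37

Answer: 37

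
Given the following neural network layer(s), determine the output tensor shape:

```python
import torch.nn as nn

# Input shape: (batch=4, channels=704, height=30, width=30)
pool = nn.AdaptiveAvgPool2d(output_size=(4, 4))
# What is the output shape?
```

Input: (4, 704, 30, 30) -> Output: (4, 704, 4, 4)

Answer: (4, 704, 4, 4)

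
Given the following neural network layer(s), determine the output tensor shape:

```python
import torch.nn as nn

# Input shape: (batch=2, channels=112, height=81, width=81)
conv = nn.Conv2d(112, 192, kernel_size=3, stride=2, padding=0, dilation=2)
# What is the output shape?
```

Input: (2, 112, 81, 81) -> Output: (2, 192, 39, 39)

Answer: (2, 192, 39, 39)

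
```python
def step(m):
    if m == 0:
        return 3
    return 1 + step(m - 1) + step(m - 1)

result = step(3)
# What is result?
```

step(m) = 1 + 2·step(m-1), step(0)=3. Closed form: (3+1)·2^3 - 1 = 31.

Answer: 31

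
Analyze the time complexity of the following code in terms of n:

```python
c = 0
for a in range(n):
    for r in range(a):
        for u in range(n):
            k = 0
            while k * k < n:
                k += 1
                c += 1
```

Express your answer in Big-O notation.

Each loop level contributes: n × n × n × √n. Multiplying the contributions gives O(n^3√n).

Answer: O(n^3√n)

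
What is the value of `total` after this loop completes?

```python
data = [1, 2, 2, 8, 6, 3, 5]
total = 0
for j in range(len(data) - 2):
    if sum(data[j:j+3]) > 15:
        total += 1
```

Count windows with sum > 15
`total` takes the values: 0 → 1 → 2

Answer: 2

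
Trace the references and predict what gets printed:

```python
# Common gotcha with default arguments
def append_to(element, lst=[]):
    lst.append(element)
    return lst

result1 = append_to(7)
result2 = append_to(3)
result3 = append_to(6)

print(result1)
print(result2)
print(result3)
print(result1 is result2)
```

Key concept: mutable default argument gotcha.
Step by step:
`result1 = append_to(7)` → result1 = [7]
`result2 = append_to(3)` → result1 = [7, 3] (same object as result2); result2 = [7, 3] (same object as result1)
`result3 = append_to(6)` → result1 = [7, 3, 6] (same object as result2, result3); result2 = [7, 3, 6] (same object as result1, result3); result3 = [7, 3, 6] (same object as result1, result2)
`print(result1)` → prints [7, 3, 6]
`print(result2)` → prints [7, 3, 6]
`print(result3)` → prints [7, 3, 6]
`print(result1 is result2)` → prints True

Answer:
[7, 3, 6]
[7, 3, 6]
[7, 3, 6]
True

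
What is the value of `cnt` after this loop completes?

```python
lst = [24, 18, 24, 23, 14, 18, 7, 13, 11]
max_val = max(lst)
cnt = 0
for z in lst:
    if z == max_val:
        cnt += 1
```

Count of max value 24 in [24, 18, 24, 23, 14, 18, 7, 13, 11]
`cnt` takes the values: 0 → 1 → 2

Answer: 2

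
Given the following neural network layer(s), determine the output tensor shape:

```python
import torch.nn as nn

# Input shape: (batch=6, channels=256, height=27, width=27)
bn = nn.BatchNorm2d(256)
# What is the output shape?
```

Input: (6, 256, 27, 27) -> Output: (6, 256, 27, 27)

Answer: (6, 256, 27, 27)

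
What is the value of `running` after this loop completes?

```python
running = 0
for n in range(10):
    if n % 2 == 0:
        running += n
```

Sum of even numbers 0 to 9
`running` takes the values: 0 → 2 → 6 → 12 → 20

Answer: 20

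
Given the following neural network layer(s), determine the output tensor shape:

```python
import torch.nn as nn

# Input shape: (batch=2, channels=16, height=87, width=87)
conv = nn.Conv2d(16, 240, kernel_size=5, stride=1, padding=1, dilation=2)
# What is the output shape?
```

Input: (2, 16, 87, 87) -> Output: (2, 240, 81, 81)

Answer: (2, 240, 81, 81)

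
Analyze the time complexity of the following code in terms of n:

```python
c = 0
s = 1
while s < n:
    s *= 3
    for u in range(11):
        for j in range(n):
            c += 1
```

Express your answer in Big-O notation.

Each loop level contributes: log n × 1 × n. Multiplying the contributions gives O(n log n).

Answer: O(n log n)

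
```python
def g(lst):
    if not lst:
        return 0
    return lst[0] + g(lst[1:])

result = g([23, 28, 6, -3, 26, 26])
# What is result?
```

23 + 28 + 6 + (-3) + 26 + 26 + 0 = 106

Answer: 106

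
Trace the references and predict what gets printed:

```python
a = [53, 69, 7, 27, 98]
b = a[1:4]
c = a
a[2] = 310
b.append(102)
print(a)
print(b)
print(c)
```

Key concept: slice vs alias.
Step by step:
`a = [53, 69, 7, 27, 98]` → a = [53, 69, 7, 27, 98]
`b = a[1:4]` → b = [69, 7, 27]
`c = a` → c = [53, 69, 7, 27, 98] (same object as a)
`a[2] = 310` → a = [53, 69, 310, 27, 98] (same object as c); c = [53, 69, 310, 27, 98] (same object as a)
`b.append(102)` → b = [69, 7, 27, 102]
`print(a)` → prints [53, 69, 310, 27, 98]
`print(b)` → prints [69, 7, 27, 102]
`print(c)` → prints [53, 69, 310, 27, 98]

Answer:
[53, 69, 310, 27, 98]
[69, 7, 27, 102]
[53, 69, 310, 27, 98]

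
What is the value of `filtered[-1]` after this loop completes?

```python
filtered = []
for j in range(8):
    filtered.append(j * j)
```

Last element of squares 0 to 7
`filtered` takes the values: [] → [0] → [0, 1] → [0, 1, 4] → [0, 1, 4, 9] → [0, 1, 4, 9, 16] → [0, 1, 4, 9, 16, 25] → [0, 1, 4, 9, 16, 25, 36] → [0, 1, 4, 9, 16, 25, 36, 49]
So `filtered[-1]` = 49

Answer: 49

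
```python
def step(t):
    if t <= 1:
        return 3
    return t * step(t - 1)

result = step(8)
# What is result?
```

step(8) = 8 * 7 * 6 * 5 * 4 * 3 * 2 * 3 = 120960

Answer: 120960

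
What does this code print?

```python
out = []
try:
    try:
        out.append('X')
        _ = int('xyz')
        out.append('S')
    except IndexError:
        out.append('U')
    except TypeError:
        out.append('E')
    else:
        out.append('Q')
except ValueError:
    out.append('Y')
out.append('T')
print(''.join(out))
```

Execution trace: 'X' (try body) → 'Y' (outer except ValueError) → 'T' (after the try/except). Output: XYT

Answer: XYT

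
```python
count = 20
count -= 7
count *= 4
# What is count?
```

Trace:
`count = 20` → count = 20
`count -= 7` → count = 13
`count *= 4` → count = 52
So count = 52

Answer: 52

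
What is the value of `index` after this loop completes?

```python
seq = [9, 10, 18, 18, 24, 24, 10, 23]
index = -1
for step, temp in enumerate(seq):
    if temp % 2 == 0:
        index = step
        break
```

First even number index in [9, 10, 18, 18, 24, 24, 10, 23]
`index` takes the values: -1 → 1

Answer: 1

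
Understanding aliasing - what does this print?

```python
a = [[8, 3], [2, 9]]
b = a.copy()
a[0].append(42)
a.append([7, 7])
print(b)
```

Key concept: shallow copy with nested lists.
Step by step:
`a = [[8, 3], [2, 9]]` → a = [[8, 3], [2, 9]]
`b = a.copy()` → b = [[8, 3], [2, 9]]
`a[0].append(42)` → a = [[8, 3, 42], [2, 9]]; b = [[8, 3, 42], [2, 9]]
`a.append([7, 7])` → a = [[8, 3, 42], [2, 9], [7, 7]]
`print(b)` → prints [[8, 3, 42], [2, 9]]

Answer: [[8, 3, 42], [2, 9]]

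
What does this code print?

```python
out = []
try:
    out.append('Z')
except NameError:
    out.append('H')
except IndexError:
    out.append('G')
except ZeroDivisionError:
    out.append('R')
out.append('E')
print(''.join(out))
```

Execution trace: 'Z' (try body, no exception) → 'E' (after the try/except). Output: ZE

Answer: ZE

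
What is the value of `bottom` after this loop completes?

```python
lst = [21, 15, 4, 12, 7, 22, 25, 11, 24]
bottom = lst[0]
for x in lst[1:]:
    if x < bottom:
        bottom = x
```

Minimum of [21, 15, 4, 12, 7, 22, 25, 11, 24]
`bottom` takes the values: 21 → 15 → 4

Answer: 4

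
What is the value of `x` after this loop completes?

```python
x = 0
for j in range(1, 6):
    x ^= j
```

XOR of 1 to 5
`x` takes the values: 0 → 1 → 3 → 0 → 4 → 1

Answer: 1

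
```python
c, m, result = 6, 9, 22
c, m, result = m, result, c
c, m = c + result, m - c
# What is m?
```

Trace:
`c, m, result = 6, 9, 22` → c = 6; m = 9; result = 22
`c, m, result = m, result, c` → c = 9; m = 22; result = 6
`c, m = c + result, m - c` → c = 15; m = 13
So m = 13

Answer: 13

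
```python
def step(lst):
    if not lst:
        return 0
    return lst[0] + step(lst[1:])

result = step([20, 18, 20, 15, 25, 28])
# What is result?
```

20 + 18 + 20 + 15 + 25 + 28 + 0 = 126

Answer: 126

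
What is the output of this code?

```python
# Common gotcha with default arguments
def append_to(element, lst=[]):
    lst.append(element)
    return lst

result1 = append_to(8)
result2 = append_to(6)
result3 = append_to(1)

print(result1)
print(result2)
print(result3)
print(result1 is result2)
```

Key concept: mutable default argument gotcha.
Step by step:
`result1 = append_to(8)` → result1 = [8]
`result2 = append_to(6)` → result1 = [8, 6] (same object as result2); result2 = [8, 6] (same object as result1)
`result3 = append_to(1)` → result1 = [8, 6, 1] (same object as result2, result3); result2 = [8, 6, 1] (same object as result1, result3); result3 = [8, 6, 1] (same object as result1, result2)
`print(result1)` → prints [8, 6, 1]
`print(result2)` → prints [8, 6, 1]
`print(result3)` → prints [8, 6, 1]
`print(result1 is result2)` → prints True

Answer:
[8, 6, 1]
[8, 6, 1]
[8, 6, 1]
True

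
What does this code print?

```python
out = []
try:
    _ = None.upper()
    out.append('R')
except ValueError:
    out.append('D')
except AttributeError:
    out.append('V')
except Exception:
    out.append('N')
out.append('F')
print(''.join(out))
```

Execution trace: 'V' (except AttributeError) → 'F' (after the try/except). Output: VF

Answer: VF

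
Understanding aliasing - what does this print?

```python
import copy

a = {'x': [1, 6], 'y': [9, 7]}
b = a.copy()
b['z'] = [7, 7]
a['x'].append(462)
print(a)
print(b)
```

Key concept: shallow copy of dict with mutable values.
Step by step:
`a = {'x': [1, 6], 'y': [9, 7]}` → a = {'x': [1, 6], 'y': [9, 7]}
`b = a.copy()` → b = {'x': [1, 6], 'y': [9, 7]}
`b['z'] = [7, 7]` → b = {'x': [1, 6], 'y': [9, 7], 'z': [7, 7]}
`a['x'].append(462)` → a = {'x': [1, 6, 462], 'y': [9, 7]}; b = {'x': [1, 6, 462], 'y': [9, 7], 'z': [7, 7]}
`print(a)` → prints {'x': [1, 6, 462], 'y': [9, 7]}
`print(b)` → prints {'x': [1, 6, 462], 'y': [9, 7], 'z': [7, 7]}

Answer:
{'x': [1, 6, 462], 'y': [9, 7]}
{'x': [1, 6, 462], 'y': [9, 7], 'z': [7, 7]}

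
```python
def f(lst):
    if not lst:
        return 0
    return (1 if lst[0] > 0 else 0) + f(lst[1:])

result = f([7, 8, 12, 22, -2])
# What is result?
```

Count of positive elements in [7, 8, 12, 22, -2] = 4

Answer: 4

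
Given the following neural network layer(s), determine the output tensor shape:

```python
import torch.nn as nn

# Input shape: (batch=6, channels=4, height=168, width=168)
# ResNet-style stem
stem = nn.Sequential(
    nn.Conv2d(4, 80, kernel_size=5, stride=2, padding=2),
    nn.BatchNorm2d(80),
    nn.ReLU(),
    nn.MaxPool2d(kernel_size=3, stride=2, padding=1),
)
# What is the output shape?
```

Input: (6, 4, 168, 168) -> after Conv2d 5x5 stride=2: (6, 80, 84, 84) -> Output: (6, 80, 42, 42)

Answer: (6, 80, 42, 42)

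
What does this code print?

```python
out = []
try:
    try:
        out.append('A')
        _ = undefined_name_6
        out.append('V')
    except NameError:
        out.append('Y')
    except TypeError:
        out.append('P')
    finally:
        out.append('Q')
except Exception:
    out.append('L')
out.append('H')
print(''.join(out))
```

Execution trace: 'A' (inner try body) → 'Y' (inner except NameError) → 'Q' (inner finally) → 'H' (after the try/except). Output: AYQH

Answer: AYQH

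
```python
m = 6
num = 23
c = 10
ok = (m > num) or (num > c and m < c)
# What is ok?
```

Trace:
`m = 6` → m = 6
`num = 23` → num = 23
`c = 10` → c = 10
`ok = (m > num) or (num > c and m < c)` → ok = True
So ok = True

Answer: True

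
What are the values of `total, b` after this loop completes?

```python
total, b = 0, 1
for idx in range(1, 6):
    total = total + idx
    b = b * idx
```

Sum and factorial of 1 to 5
`total, b` takes the values: (0, 1) → (1, 1) → (3, 1) → (3, 2) → (6, 2) → (6, 6) → (10, 6) → (10, 24) → (15, 24) → (15, 120)

Answer: 15, 120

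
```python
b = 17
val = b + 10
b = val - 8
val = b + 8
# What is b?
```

Trace:
`b = 17` → b = 17
`val = b + 10` → val = 27
`b = val - 8` → b = 19
`val = b + 8` → val = 27
So b = 19

Answer: 19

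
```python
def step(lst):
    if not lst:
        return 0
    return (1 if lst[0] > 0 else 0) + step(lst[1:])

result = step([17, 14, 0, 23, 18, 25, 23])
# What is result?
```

Count of positive elements in [17, 14, 0, 23, 18, 25, 23] = 6

Answer: 6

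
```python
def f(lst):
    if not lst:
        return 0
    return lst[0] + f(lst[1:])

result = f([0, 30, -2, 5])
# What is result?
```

0 + 30 + (-2) + 5 + 0 = 33

Answer: 33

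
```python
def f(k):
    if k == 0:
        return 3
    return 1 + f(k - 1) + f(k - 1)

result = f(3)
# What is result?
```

f(k) = 1 + 2·f(k-1), f(0)=3. Closed form: (3+1)·2^3 - 1 = 31.

Answer: 31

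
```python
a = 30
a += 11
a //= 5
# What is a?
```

Trace:
`a = 30` → a = 30
`a += 11` → a = 41
`a //= 5` → a = 8
So a = 8

Answer: 8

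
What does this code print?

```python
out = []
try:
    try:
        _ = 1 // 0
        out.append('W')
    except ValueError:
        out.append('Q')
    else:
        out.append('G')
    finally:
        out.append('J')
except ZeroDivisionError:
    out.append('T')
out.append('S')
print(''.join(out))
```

Execution trace: 'J' (inner finally) → 'T' (outer except ZeroDivisionError) → 'S' (after the try/except). Output: JTS

Answer: JTS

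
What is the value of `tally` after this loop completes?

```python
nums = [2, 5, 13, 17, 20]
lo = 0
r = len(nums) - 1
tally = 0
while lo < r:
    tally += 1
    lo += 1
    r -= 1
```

Iterations until pointers meet (list length 5)
`tally` takes the values: 0 → 1 → 2

Answer: 2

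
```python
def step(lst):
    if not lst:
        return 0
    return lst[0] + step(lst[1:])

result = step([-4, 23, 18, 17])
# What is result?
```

(-4) + 23 + 18 + 17 + 0 = 54

Answer: 54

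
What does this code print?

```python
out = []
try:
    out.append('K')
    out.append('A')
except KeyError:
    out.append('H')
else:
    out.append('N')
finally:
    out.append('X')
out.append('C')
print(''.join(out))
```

Execution trace: 'K' (try body) → 'A' (try body, no exception) → 'N' (else) → 'X' (finally) → 'C' (after the try/except). Output: KANXC

Answer: KANXC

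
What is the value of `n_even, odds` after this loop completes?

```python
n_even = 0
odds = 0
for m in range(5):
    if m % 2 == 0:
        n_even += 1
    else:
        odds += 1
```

Count evens and odds in range(5)
`n_even, odds` takes the values: (0, 0) → (1, 0) → (1, 1) → (2, 1) → (2, 2) → (3, 2)

Answer: 3, 2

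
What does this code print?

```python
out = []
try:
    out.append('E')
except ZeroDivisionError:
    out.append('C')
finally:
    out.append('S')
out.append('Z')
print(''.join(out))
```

Execution trace: 'E' (try body, no exception) → 'S' (finally) → 'Z' (after the try/except). Output: ESZ

Answer: ESZ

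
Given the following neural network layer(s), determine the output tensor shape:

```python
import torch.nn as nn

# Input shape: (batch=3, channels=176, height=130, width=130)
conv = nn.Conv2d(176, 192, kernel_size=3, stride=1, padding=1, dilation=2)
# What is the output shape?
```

Input: (3, 176, 130, 130) -> Output: (3, 192, 128, 128)

Answer: (3, 192, 128, 128)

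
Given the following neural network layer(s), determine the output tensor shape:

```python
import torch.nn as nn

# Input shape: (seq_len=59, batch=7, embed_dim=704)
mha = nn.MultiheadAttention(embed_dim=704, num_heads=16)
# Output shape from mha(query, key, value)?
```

Input: (59, 7, 704) -> Output: (59, 7, 704)

Answer: (59, 7, 704)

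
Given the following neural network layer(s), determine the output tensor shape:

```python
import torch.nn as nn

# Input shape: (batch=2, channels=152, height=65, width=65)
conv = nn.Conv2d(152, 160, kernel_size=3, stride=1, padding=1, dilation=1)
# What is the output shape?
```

Input: (2, 152, 65, 65) -> Output: (2, 160, 65, 65)

Answer: (2, 160, 65, 65)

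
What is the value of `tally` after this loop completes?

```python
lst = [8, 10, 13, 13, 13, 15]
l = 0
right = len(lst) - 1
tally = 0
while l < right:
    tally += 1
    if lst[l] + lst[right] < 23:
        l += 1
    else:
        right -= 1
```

Steps to find pair summing to 23
`tally` takes the values: 0 → 1 → 2 → 3 → 4 → 5

Answer: 5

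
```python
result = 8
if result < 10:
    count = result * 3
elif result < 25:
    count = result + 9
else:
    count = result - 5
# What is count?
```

Trace:
`result = 8` → result = 8
`if result < 10: ...` → result < 10 is True → count = 24
So count = 24

Answer: 24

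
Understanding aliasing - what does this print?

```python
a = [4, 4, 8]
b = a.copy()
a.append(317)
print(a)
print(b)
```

Key concept: list.copy() creates independent copy.
Step by step:
`a = [4, 4, 8]` → a = [4, 4, 8]
`b = a.copy()` → b = [4, 4, 8]
`a.append(317)` → a = [4, 4, 8, 317]
`print(a)` → prints [4, 4, 8, 317]
`print(b)` → prints [4, 4, 8]

Answer:
[4, 4, 8, 317]
[4, 4, 8]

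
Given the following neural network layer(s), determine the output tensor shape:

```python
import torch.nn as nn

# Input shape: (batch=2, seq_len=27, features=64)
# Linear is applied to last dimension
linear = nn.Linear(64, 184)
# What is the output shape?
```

Input: (2, 27, 64) -> Output: (2, 27, 184)

Answer: (2, 27, 184)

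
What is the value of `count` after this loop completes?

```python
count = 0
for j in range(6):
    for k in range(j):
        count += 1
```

Triangle number: 0+1+2+...+5
`count` takes the values: 0 → 1 → 2 → 3 → 4 → 5 → 6 → 7 → 8 → 9 → 10 → 11 → 12 → 13 → 14 → 15

Answer: 15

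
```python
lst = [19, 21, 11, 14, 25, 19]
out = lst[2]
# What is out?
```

Trace:
`lst = [19, 21, 11, 14, 25, 19]` → lst = [19, 21, 11, 14, 25, 19]
`out = lst[2]` → out = 11
So out = 11

Answer: 11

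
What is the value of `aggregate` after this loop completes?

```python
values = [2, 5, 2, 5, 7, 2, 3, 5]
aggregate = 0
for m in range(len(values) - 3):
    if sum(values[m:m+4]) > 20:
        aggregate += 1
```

Count windows with sum > 20
`aggregate` takes the values: 0

Answer: 0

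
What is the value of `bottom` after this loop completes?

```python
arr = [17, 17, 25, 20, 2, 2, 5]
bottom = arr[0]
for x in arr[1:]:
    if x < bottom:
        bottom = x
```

Minimum of [17, 17, 25, 20, 2, 2, 5]
`bottom` takes the values: 17 → 2

Answer: 2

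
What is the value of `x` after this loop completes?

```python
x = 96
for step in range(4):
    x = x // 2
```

Halve 4 times: 96 // 2^4 = 6
`x` takes the values: 96 → 48 → 24 → 12 → 6

Answer: 6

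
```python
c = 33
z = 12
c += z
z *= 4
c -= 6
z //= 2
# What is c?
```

Trace:
`c = 33` → c = 33
`z = 12` → z = 12
`c += z` → c = 45
`z *= 4` → z = 48
`c -= 6` → c = 39
`z //= 2` → z = 24
So c = 39

Answer: 39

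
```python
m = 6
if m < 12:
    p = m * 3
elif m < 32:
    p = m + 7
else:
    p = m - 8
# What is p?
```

Trace:
`m = 6` → m = 6
`if m < 12: ...` → m < 12 is True → p = 18
So p = 18

Answer: 18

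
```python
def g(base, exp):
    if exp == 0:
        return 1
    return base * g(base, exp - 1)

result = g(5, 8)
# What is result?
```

g(5, 8) = 5 * 5 * 5 * 5 * 5 * 5 * 5 * 5 = 390625

Answer: 390625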